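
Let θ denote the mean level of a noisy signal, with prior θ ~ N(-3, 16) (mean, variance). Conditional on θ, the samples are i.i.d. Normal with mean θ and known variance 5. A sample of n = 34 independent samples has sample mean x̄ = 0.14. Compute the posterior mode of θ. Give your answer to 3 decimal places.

θ̂_MAP = 0.111

n = 34, x̄ = 0.14.
For a Normal prior and Normal likelihood with known variance, the posterior is Normal; its mode equals its mean, the precision-weighted average.
Prior precision 1/σ₀² = 1/16 = 0.0625; data precision n/σ² = 34/5 = 6.8.
θ̂ = (0.0625·(-3) + 6.8·0.14) / (0.0625 + 6.8) = 0.7645/6.8625 = 1529/13725 ≈ 0.111.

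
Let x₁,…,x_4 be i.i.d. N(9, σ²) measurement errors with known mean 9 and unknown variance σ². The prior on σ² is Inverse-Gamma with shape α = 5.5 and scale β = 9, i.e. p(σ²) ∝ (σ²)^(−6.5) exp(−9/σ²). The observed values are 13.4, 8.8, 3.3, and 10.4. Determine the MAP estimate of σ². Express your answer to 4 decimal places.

Sum of squared deviations about the known mean: SS = (13.4−9)² + (8.8−9)² + (3.3−9)² + (10.4−9)² = 53.85.
The Normal likelihood contributes (σ²)^(−n/2) exp(−SS/(2σ²)), so the posterior is Inverse-Gamma(α + n/2, β + SS/2) = Inverse-Gamma(7.5, 35.925).
The mode of Inverse-Gamma(a, b) is b/(a+1) = 35.925/8.5 ≈ 4.2265.

σ̂²_MAP = 4.2265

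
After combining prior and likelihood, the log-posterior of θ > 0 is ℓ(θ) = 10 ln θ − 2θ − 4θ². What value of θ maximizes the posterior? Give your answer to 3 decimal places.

ℓ'(θ) = 10/θ − 2 − 8θ. Setting this to zero and multiplying by θ: 8θ² + 2θ − 10 = 0.
θ = (−2 + √(2² + 4·8·10)) / (2·8) = (−2 + √324) / 16 = (−2 + 18)/16 = 1.
ℓ''(θ) = −10/θ² − 8 < 0, confirming a maximum.

θ̂_MAP = 1.000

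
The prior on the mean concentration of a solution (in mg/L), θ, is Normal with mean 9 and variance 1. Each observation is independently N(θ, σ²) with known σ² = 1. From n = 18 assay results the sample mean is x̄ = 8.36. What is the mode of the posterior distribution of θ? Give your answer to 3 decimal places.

n = 18, x̄ = 8.36.
For a Normal prior and Normal likelihood with known variance, the posterior is Normal; its mode equals its mean, the precision-weighted average.
Prior precision 1/σ₀² = 1/1 = 1; data precision n/σ² = 18/1 = 18.
θ̂ = (1·9 + 18·8.36) / (1 + 18) = 159.48/19 = 3987/475 ≈ 8.394.

θ̂_MAP = 8.394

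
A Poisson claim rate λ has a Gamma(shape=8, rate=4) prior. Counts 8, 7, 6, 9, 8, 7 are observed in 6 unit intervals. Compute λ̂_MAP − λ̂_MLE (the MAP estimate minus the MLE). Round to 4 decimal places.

Σxᵢ = 45. Posterior is Gamma(53, 10); MAP = (53−1)/10 = 52/10 ≈ 5.20000.
MLE = x̄ = 45/6 ≈ 7.50000.
Difference = 52/10 − 45/6 = -23/10 ≈ -2.3000.

MAP − MLE = -2.3000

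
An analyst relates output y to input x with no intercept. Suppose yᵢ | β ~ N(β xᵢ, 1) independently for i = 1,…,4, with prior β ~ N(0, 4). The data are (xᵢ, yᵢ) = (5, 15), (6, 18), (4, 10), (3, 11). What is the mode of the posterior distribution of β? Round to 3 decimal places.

log p(β | y) = −Σ(yᵢ − βxᵢ)²/(2·1) − β²/(2·4) + const.
Setting the derivative to zero: Σxᵢ(yᵢ − βxᵢ)/1 − β/4 = 0, so β = Σxᵢyᵢ / (Σxᵢ² + σ²/τ²).
Σxᵢyᵢ = 5·15 + 6·18 + 4·10 + 3·11 = 256; Σxᵢ² = 86; σ²/τ² = 0.25.
β̂_MAP = 256 / (86 + 0.25) = 256/86.25 ≈ 2.968.

β̂_MAP = 2.968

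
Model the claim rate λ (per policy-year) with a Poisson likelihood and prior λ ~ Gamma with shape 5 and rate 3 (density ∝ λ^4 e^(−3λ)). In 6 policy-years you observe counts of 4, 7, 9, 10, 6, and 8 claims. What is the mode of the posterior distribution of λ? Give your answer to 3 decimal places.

λ̂_MAP = 5.333

Σxᵢ = 4+7+9+10+6+8 = 44, with n = 6.
Posterior ∝ λ^4e^(−3λ) · λ^44e^(−6λ) = λ^48e^(−9λ), i.e. Gamma(shape=49, rate=9).
The mode of a Gamma(a, b) with a ≥ 1 (shape–rate) is (a−1)/b = 48/9 ≈ 5.333.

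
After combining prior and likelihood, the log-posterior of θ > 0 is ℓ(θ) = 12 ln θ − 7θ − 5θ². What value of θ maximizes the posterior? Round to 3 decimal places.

ℓ'(θ) = 12/θ − 7 − 10θ. Setting this to zero and multiplying by θ: 10θ² + 7θ − 12 = 0.
θ = (−7 + √(7² + 4·10·12)) / (2·10) = (−7 + √529) / 20 = (−7 + 23)/20 = 4/5.
ℓ''(θ) = −12/θ² − 10 < 0, confirming a maximum.

θ̂_MAP = 0.800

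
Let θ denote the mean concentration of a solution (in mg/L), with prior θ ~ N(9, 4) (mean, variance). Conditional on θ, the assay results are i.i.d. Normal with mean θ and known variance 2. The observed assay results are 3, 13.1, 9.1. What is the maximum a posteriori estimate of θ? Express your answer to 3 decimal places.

n = 3; x̄ = (3 + 13.1 + 9.1)/3 = 25.2/3 = 8.4.
For a Normal prior and Normal likelihood with known variance, the posterior is Normal; its mode equals its mean, the precision-weighted average.
Prior precision 1/σ₀² = 1/4 = 0.25; data precision n/σ² = 3/2 = 1.5.
θ̂ = (0.25·9 + 1.5·8.4) / (0.25 + 1.5) = 14.85/1.75 = 297/35 ≈ 8.486.

θ̂_MAP = 8.486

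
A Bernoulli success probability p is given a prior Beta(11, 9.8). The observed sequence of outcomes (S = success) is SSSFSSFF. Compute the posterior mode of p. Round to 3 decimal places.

Prior: Beta(11, 9.8).
Data: 5 successes in 8 trials (from the sequence). The binomial likelihood contributes p^5(1−p)^3, so the posterior is Beta(11+5, 9.8+3) = Beta(16, 12.8).
For Beta(a, b) with a, b > 1 the mode is (a−1)/(a+b−2) = 15/26.8 ≈ 0.560.

p̂_MAP = 0.560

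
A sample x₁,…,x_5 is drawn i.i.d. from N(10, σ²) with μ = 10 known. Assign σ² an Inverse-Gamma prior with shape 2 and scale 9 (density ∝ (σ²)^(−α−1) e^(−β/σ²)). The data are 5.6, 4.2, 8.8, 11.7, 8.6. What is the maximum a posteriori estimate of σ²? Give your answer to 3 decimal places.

Sum of squared deviations about the known mean: SS = (5.6−10)² + (4.2−10)² + (8.8−10)² + (11.7−10)² + (8.6−10)² = 59.29.
The Normal likelihood contributes (σ²)^(−n/2) exp(−SS/(2σ²)), so the posterior is Inverse-Gamma(α + n/2, β + SS/2) = Inverse-Gamma(4.5, 38.645).
The mode of Inverse-Gamma(a, b) is b/(a+1) = 38.645/5.5 ≈ 7.026.

σ̂²_MAP = 7.026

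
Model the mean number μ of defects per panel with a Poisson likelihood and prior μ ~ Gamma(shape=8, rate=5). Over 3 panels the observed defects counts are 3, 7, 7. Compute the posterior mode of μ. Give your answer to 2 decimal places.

μ̂_MAP = 3.00

Σxᵢ = 3+7+7 = 17, with n = 3.
Posterior ∝ μ^7e^(−5μ) · μ^17e^(−3μ) = μ^24e^(−8μ), i.e. Gamma(shape=25, rate=8).
The mode of a Gamma(a, b) with a ≥ 1 (shape–rate) is (a−1)/b = 24/8 ≈ 3.00.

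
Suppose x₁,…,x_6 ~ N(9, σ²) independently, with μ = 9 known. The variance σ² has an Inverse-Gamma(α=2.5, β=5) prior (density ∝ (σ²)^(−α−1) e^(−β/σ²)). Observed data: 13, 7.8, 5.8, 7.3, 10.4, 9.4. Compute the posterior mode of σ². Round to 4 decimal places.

Sum of squared deviations about the known mean: SS = (13−9)² + (7.8−9)² + (5.8−9)² + (7.3−9)² + (10.4−9)² + (9.4−9)² = 32.69.
The Normal likelihood contributes (σ²)^(−n/2) exp(−SS/(2σ²)), so the posterior is Inverse-Gamma(α + n/2, β + SS/2) = Inverse-Gamma(5.5, 21.345).
The mode of Inverse-Gamma(a, b) is b/(a+1) = 21.345/6.5 ≈ 3.2838.

σ̂²_MAP = 3.2838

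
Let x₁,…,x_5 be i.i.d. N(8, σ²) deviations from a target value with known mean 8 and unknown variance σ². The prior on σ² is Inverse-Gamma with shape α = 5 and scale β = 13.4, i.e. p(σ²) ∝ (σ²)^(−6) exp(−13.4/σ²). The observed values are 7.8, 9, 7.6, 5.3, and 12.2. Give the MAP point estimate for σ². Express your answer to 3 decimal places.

σ̂²_MAP = 3.114

Sum of squared deviations about the known mean: SS = (7.8−8)² + (9−8)² + (7.6−8)² + (5.3−8)² + (12.2−8)² = 26.13.
The Normal likelihood contributes (σ²)^(−n/2) exp(−SS/(2σ²)), so the posterior is Inverse-Gamma(α + n/2, β + SS/2) = Inverse-Gamma(7.5, 26.465).
The mode of Inverse-Gamma(a, b) is b/(a+1) = 26.465/8.5 ≈ 3.114.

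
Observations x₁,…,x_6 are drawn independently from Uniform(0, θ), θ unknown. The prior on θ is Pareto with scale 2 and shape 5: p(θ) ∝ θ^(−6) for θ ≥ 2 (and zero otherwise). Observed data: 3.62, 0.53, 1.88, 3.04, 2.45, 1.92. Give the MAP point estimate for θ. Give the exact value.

The Uniform(0, θ) likelihood is θ^(−n) for θ ≥ max(xᵢ), zero otherwise. Here max(xᵢ) = 3.62.
Posterior ∝ θ^(−6) · θ^(−6) = θ^(−12) on θ ≥ max(2, 3.62) = 3.62.
This density is strictly decreasing in θ, so the posterior mode lies at the lower boundary of the support.

θ̂_MAP = 3.62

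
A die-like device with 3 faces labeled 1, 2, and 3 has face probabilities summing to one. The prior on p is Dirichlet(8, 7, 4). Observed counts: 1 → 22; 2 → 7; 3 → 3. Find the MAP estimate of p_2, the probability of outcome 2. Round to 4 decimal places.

The posterior is Dirichlet(αᵢ + nᵢ) = Dirichlet(30, 14, 7).
For a Dirichlet(a₁,…,a_K) with all aᵢ > 1, the mode has j-th component (aⱼ − 1)/(Σaᵢ − K).
Here Σaᵢ = 51 and K = 3, so p_2 = (14 − 1)/(51 − 3) = 13/48 ≈ 0.2708.

MAP estimate: 0.2708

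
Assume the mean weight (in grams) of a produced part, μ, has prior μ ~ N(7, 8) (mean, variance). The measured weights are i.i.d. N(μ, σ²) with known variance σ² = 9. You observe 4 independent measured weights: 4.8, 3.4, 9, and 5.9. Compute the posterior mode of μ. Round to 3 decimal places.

μ̂_MAP = 6.044

n = 4; x̄ = (4.8 + 3.4 + 9 + 5.9)/4 = 23.1/4 = 5.775.
For a Normal prior and Normal likelihood with known variance, the posterior is Normal; its mode equals its mean, the precision-weighted average.
Prior precision 1/σ₀² = 1/8 = 0.125; data precision n/σ² = 4/9.
μ̂ = (0.125·7 + (4/9)·5.775) / (0.125 + 4/9) = (413/120)/(41/72) = 1239/205 ≈ 6.044.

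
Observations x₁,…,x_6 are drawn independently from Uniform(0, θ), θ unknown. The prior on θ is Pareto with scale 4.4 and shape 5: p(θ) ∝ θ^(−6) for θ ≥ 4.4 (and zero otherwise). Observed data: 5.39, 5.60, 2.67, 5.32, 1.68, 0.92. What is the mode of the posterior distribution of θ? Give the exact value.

The Uniform(0, θ) likelihood is θ^(−n) for θ ≥ max(xᵢ), zero otherwise. Here max(xᵢ) = 5.60.
Posterior ∝ θ^(−6) · θ^(−6) = θ^(−12) on θ ≥ max(4.4, 5.60) = 5.60.
This density is strictly decreasing in θ, so the posterior mode lies at the lower boundary of the support.

θ̂_MAP = 5.60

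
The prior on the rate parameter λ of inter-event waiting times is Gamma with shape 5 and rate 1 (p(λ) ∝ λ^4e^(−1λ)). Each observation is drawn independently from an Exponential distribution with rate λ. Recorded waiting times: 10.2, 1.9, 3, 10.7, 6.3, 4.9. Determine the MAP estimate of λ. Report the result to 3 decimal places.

The Exponential(rate=λ) likelihood is ∝ λ^n e^(−λΣtᵢ). Here n = 6 and Σtᵢ = 10.2 + 1.9 + 3 + 10.7 + 6.3 + 4.9 = 37.
Posterior ∝ λ^4e^(−1λ) · λ^6e^(−37λ) = λ^10e^(−38λ), i.e. Gamma(11, 38).
Mode = (a−1)/b = 10/38 ≈ 0.263.

λ̂_MAP = 0.263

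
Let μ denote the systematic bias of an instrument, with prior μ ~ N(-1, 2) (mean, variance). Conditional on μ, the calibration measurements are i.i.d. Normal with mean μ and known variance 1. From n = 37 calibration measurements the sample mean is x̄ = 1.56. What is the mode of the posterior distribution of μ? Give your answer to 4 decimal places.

μ̂_MAP = 1.5259

n = 37, x̄ = 1.56.
For a Normal prior and Normal likelihood with known variance, the posterior is Normal; its mode equals its mean, the precision-weighted average.
Prior precision 1/σ₀² = 1/2 = 0.5; data precision n/σ² = 37/1 = 37.
μ̂ = (0.5·(-1) + 37·1.56) / (0.5 + 37) = 57.22/37.5 = 2861/1875 ≈ 1.5259.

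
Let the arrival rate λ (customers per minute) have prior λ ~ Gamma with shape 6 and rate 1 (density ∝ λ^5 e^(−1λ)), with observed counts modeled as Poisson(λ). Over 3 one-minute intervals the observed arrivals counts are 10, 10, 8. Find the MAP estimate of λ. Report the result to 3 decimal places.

λ̂_MAP = 8.250

Σxᵢ = 10+10+8 = 28, with n = 3.
Posterior ∝ λ^5e^(−1λ) · λ^28e^(−3λ) = λ^33e^(−4λ), i.e. Gamma(shape=34, rate=4).
The mode of a Gamma(a, b) with a ≥ 1 (shape–rate) is (a−1)/b = 33/4 ≈ 8.250.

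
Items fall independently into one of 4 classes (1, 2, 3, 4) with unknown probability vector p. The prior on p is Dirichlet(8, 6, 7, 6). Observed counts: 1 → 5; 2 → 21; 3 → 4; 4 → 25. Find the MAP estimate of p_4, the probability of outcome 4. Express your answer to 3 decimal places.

The posterior is Dirichlet(αᵢ + nᵢ) = Dirichlet(13, 27, 11, 31).
For a Dirichlet(a₁,…,a_K) with all aᵢ > 1, the mode has j-th component (aⱼ − 1)/(Σaᵢ − K).
Here Σaᵢ = 82 and K = 4, so p_4 = (31 − 1)/(82 − 4) = 30/78 ≈ 0.385.

MAP estimate: 0.385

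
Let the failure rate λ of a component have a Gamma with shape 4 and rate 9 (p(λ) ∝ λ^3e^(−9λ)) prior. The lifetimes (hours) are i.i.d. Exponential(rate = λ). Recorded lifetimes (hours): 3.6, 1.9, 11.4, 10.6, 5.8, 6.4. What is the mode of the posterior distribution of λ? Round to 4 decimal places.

λ̂_MAP = 0.1848

The Exponential(rate=λ) likelihood is ∝ λ^n e^(−λΣtᵢ). Here n = 6 and Σtᵢ = 3.6 + 1.9 + 11.4 + 10.6 + 5.8 + 6.4 = 39.7.
Posterior ∝ λ^3e^(−9λ) · λ^6e^(−39.7λ) = λ^9e^(−48.7λ), i.e. Gamma(10, 48.7).
Mode = (a−1)/b = 9/48.7 ≈ 0.1848.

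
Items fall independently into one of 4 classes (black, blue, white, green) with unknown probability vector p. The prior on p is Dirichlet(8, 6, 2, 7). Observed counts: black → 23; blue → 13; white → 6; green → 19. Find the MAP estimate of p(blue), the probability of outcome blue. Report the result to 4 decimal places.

The posterior is Dirichlet(αᵢ + nᵢ) = Dirichlet(31, 19, 8, 26).
For a Dirichlet(a₁,…,a_K) with all aᵢ > 1, the mode has j-th component (aⱼ − 1)/(Σaᵢ − K).
Here Σaᵢ = 84 and K = 4, so p(blue) = (19 − 1)/(84 − 4) = 18/80 ≈ 0.2250.

MAP estimate of p(blue) = 0.2250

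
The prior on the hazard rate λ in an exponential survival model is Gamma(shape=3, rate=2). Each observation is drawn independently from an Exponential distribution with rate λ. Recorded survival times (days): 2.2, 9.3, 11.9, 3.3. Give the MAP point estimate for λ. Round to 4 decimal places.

The Exponential(rate=λ) likelihood is ∝ λ^n e^(−λΣtᵢ). Here n = 4 and Σtᵢ = 2.2 + 9.3 + 11.9 + 3.3 = 26.7.
Posterior ∝ λ^2e^(−2λ) · λ^4e^(−26.7λ) = λ^6e^(−28.7λ), i.e. Gamma(7, 28.7).
Mode = (a−1)/b = 6/28.7 ≈ 0.2091.

λ̂_MAP = 0.2091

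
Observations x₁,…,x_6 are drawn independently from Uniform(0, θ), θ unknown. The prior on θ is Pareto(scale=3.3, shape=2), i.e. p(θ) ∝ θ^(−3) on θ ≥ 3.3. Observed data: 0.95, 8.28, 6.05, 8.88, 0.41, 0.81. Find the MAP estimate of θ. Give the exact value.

The Uniform(0, θ) likelihood is θ^(−n) for θ ≥ max(xᵢ), zero otherwise. Here max(xᵢ) = 8.88.
Posterior ∝ θ^(−3) · θ^(−6) = θ^(−9) on θ ≥ max(3.3, 8.88) = 8.88.
This density is strictly decreasing in θ, so the posterior mode lies at the lower boundary of the support.

θ̂_MAP = 8.88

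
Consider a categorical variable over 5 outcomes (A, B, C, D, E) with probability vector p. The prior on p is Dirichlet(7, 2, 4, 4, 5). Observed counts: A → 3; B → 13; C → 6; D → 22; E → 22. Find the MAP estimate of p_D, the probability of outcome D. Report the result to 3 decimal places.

MAP estimate of p_D = 0.301

The posterior is Dirichlet(αᵢ + nᵢ) = Dirichlet(10, 15, 10, 26, 27).
For a Dirichlet(a₁,…,a_K) with all aᵢ > 1, the mode has j-th component (aⱼ − 1)/(Σaᵢ − K).
Here Σaᵢ = 88 and K = 5, so p_D = (26 − 1)/(88 − 5) = 25/83 ≈ 0.301.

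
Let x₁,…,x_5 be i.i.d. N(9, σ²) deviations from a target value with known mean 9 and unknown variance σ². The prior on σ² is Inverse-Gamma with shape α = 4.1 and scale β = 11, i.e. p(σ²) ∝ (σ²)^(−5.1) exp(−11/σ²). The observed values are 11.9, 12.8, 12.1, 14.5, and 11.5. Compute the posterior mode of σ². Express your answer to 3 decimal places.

σ̂²_MAP = 5.984

Sum of squared deviations about the known mean: SS = (11.9−9)² + (12.8−9)² + (12.1−9)² + (14.5−9)² + (11.5−9)² = 68.96.
The Normal likelihood contributes (σ²)^(−n/2) exp(−SS/(2σ²)), so the posterior is Inverse-Gamma(α + n/2, β + SS/2) = Inverse-Gamma(6.6, 45.48).
The mode of Inverse-Gamma(a, b) is b/(a+1) = 45.48/7.6 ≈ 5.984.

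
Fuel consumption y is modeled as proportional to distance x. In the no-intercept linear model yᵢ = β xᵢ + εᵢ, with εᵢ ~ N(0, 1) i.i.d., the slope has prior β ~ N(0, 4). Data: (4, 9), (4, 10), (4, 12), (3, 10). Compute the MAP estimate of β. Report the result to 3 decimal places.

β̂_MAP = 2.690

log p(β | y) = −Σ(yᵢ − βxᵢ)²/(2·1) − β²/(2·4) + const.
Setting the derivative to zero: Σxᵢ(yᵢ − βxᵢ)/1 − β/4 = 0, so β = Σxᵢyᵢ / (Σxᵢ² + σ²/τ²).
Σxᵢyᵢ = 4·9 + 4·10 + 4·12 + 3·10 = 154; Σxᵢ² = 57; σ²/τ² = 0.25.
β̂_MAP = 154 / (57 + 0.25) = 154/57.25 ≈ 2.690.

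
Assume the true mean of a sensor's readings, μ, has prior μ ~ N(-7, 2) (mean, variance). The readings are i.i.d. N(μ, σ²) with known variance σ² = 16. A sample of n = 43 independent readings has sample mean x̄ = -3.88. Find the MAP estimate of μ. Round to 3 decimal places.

μ̂_MAP = -4.369

n = 43, x̄ = -3.88.
For a Normal prior and Normal likelihood with known variance, the posterior is Normal; its mode equals its mean, the precision-weighted average.
Prior precision 1/σ₀² = 1/2 = 0.5; data precision n/σ² = 43/16 = 2.6875.
μ̂ = (0.5·(-7) + 2.6875·(-3.88)) / (0.5 + 2.6875) = (-13.9275)/3.1875 = -1857/425 ≈ -4.369.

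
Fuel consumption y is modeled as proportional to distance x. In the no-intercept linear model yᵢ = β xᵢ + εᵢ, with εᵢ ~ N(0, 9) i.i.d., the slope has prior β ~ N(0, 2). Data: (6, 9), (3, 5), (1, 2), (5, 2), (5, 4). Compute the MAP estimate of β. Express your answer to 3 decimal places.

log p(β | y) = −Σ(yᵢ − βxᵢ)²/(2·9) − β²/(2·2) + const.
Setting the derivative to zero: Σxᵢ(yᵢ − βxᵢ)/9 − β/2 = 0, so β = Σxᵢyᵢ / (Σxᵢ² + σ²/τ²).
Σxᵢyᵢ = 6·9 + 3·5 + 1·2 + 5·2 + 5·4 = 101; Σxᵢ² = 96; σ²/τ² = 4.5.
β̂_MAP = 101 / (96 + 4.5) = 101/100.5 ≈ 1.005.

β̂_MAP = 1.005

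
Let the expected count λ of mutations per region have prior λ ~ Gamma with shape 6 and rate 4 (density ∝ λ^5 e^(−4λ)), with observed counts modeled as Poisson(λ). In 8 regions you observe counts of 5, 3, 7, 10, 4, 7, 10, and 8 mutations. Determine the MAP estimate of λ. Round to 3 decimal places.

Σxᵢ = 5+3+7+10+4+7+10+8 = 54, with n = 8.
Posterior ∝ λ^5e^(−4λ) · λ^54e^(−8λ) = λ^59e^(−12λ), i.e. Gamma(shape=60, rate=12).
The mode of a Gamma(a, b) with a ≥ 1 (shape–rate) is (a−1)/b = 59/12 ≈ 4.917.

λ̂_MAP = 4.917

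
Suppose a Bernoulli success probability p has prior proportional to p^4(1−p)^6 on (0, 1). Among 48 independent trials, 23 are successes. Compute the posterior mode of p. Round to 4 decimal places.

p̂_MAP = 0.4655

The prior density ∝ p^4(1−p)^6 is the kernel of Beta(5, 7).
Data: 23 successes in 48 trials. The binomial likelihood contributes p^23(1−p)^25, so the posterior is Beta(5+23, 7+25) = Beta(28, 32).
For Beta(a, b) with a, b > 1 the mode is (a−1)/(a+b−2) = 27/58 ≈ 0.4655.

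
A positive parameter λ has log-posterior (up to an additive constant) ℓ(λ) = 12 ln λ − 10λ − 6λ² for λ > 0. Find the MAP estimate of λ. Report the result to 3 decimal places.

ℓ'(λ) = 12/λ − 10 − 12λ. Setting this to zero and multiplying by λ: 12λ² + 10λ − 12 = 0.
λ = (−10 + √(10² + 4·12·12)) / (2·12) = (−10 + √676) / 24 = (−10 + 26)/24 = 2/3.
ℓ''(λ) = −12/λ² − 12 < 0, confirming a maximum.

λ̂_MAP = 0.667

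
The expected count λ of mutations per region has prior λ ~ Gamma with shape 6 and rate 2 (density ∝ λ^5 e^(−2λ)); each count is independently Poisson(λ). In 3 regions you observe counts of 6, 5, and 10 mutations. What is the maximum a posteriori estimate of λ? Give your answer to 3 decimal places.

Σxᵢ = 6+5+10 = 21, with n = 3.
Posterior ∝ λ^5e^(−2λ) · λ^21e^(−3λ) = λ^26e^(−5λ), i.e. Gamma(shape=27, rate=5).
The mode of a Gamma(a, b) with a ≥ 1 (shape–rate) is (a−1)/b = 26/5 ≈ 5.200.

λ̂_MAP = 5.200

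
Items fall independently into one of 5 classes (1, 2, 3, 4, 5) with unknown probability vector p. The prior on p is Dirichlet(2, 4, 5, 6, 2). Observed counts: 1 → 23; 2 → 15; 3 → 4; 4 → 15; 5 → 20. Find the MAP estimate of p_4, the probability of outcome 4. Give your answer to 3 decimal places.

The posterior is Dirichlet(αᵢ + nᵢ) = Dirichlet(25, 19, 9, 21, 22).
For a Dirichlet(a₁,…,a_K) with all aᵢ > 1, the mode has j-th component (aⱼ − 1)/(Σaᵢ − K).
Here Σaᵢ = 96 and K = 5, so p_4 = (21 − 1)/(96 − 5) = 20/91 ≈ 0.220.

MAP estimate: 0.220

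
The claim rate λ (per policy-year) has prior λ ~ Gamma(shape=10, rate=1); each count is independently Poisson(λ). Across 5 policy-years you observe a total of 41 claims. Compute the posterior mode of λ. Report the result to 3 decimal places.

Σxᵢ = 41, n = 5.
Posterior ∝ λ^9e^(−1λ) · λ^41e^(−5λ) = λ^50e^(−6λ), i.e. Gamma(shape=51, rate=6).
The mode of a Gamma(a, b) with a ≥ 1 (shape–rate) is (a−1)/b = 50/6 ≈ 8.333.

λ̂_MAP = 8.333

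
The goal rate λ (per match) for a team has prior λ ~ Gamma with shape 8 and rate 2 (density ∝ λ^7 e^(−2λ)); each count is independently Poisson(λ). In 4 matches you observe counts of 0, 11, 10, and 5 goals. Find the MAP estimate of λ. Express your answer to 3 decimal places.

Σxᵢ = 0+11+10+5 = 26, with n = 4.
Posterior ∝ λ^7e^(−2λ) · λ^26e^(−4λ) = λ^33e^(−6λ), i.e. Gamma(shape=34, rate=6).
The mode of a Gamma(a, b) with a ≥ 1 (shape–rate) is (a−1)/b = 33/6 ≈ 5.500.

λ̂_MAP = 5.500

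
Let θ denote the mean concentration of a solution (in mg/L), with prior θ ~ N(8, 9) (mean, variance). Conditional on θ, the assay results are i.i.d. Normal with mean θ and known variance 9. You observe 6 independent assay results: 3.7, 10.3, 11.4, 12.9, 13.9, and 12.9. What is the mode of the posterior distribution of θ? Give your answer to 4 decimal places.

n = 6; x̄ = (3.7 + 10.3 + 11.4 + 12.9 + 13.9 + 12.9)/6 = 65.1/6 = 10.85.
For a Normal prior and Normal likelihood with known variance, the posterior is Normal; its mode equals its mean, the precision-weighted average.
Prior precision 1/σ₀² = 1/9; data precision n/σ² = 6/9 = 2/3.
θ̂ = ((1/9)·8 + (2/3)·10.85) / (1/9 + 2/3) = (731/90)/(7/9) = 731/70 ≈ 10.4429.

θ̂_MAP = 10.4429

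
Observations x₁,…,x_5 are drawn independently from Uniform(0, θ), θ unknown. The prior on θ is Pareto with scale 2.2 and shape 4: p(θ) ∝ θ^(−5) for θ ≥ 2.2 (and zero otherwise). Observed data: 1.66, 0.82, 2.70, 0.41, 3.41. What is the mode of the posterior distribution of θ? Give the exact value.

θ̂_MAP = 3.41

The Uniform(0, θ) likelihood is θ^(−n) for θ ≥ max(xᵢ), zero otherwise. Here max(xᵢ) = 3.41.
Posterior ∝ θ^(−5) · θ^(−5) = θ^(−10) on θ ≥ max(2.2, 3.41) = 3.41.
This density is strictly decreasing in θ, so the posterior mode lies at the lower boundary of the support.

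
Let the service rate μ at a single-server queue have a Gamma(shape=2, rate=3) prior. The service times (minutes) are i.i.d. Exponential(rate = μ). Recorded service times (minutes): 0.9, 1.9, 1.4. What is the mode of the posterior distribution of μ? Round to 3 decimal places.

μ̂_MAP = 0.556

The Exponential(rate=μ) likelihood is ∝ μ^n e^(−μΣtᵢ). Here n = 3 and Σtᵢ = 0.9 + 1.9 + 1.4 = 4.2.
Posterior ∝ μe^(−3μ) · μ^3e^(−4.2μ) = μ^4e^(−7.2μ), i.e. Gamma(5, 7.2).
Mode = (a−1)/b = 4/7.2 ≈ 0.556.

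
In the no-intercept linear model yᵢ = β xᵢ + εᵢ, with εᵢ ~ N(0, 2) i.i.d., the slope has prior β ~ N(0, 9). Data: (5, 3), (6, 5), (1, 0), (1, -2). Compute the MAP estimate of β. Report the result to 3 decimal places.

log p(β | y) = −Σ(yᵢ − βxᵢ)²/(2·2) − β²/(2·9) + const.
Setting the derivative to zero: Σxᵢ(yᵢ − βxᵢ)/2 − β/9 = 0, so β = Σxᵢyᵢ / (Σxᵢ² + σ²/τ²).
Σxᵢyᵢ = 5·3 + 6·5 + 1·0 + 1·(-2) = 43; Σxᵢ² = 63; σ²/τ² = 2/9.
β̂_MAP = 43 / (63 + 2/9) = 43/(569/9) = 387/569 ≈ 0.680.

β̂_MAP = 0.680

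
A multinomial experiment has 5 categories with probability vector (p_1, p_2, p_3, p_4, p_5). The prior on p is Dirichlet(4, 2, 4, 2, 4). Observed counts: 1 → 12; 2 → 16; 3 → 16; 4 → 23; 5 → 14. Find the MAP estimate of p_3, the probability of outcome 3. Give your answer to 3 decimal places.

The posterior is Dirichlet(αᵢ + nᵢ) = Dirichlet(16, 18, 20, 25, 18).
For a Dirichlet(a₁,…,a_K) with all aᵢ > 1, the mode has j-th component (aⱼ − 1)/(Σaᵢ − K).
Here Σaᵢ = 97 and K = 5, so p_3 = (20 − 1)/(97 − 5) = 19/92 ≈ 0.207.

MAP estimate: 0.207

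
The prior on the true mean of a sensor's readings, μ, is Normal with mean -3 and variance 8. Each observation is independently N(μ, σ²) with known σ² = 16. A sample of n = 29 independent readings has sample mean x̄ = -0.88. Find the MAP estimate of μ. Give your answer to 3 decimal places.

n = 29, x̄ = -0.88.
For a Normal prior and Normal likelihood with known variance, the posterior is Normal; its mode equals its mean, the precision-weighted average.
Prior precision 1/σ₀² = 1/8 = 0.125; data precision n/σ² = 29/16 = 1.8125.
μ̂ = (0.125·(-3) + 1.8125·(-0.88)) / (0.125 + 1.8125) = (-1.97)/1.9375 = -788/775 ≈ -1.017.

μ̂_MAP = -1.017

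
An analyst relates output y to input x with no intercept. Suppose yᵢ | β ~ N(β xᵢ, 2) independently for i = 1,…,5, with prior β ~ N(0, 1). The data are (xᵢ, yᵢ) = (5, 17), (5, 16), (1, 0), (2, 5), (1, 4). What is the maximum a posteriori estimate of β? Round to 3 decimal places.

log p(β | y) = −Σ(yᵢ − βxᵢ)²/(2·2) − β²/(2·1) + const.
Setting the derivative to zero: Σxᵢ(yᵢ − βxᵢ)/2 − β/1 = 0, so β = Σxᵢyᵢ / (Σxᵢ² + σ²/τ²).
Σxᵢyᵢ = 5·17 + 5·16 + 1·0 + 2·5 + 1·4 = 179; Σxᵢ² = 56; σ²/τ² = 2.
β̂_MAP = 179 / (56 + 2) = 179/58 ≈ 3.086.

β̂_MAP = 3.086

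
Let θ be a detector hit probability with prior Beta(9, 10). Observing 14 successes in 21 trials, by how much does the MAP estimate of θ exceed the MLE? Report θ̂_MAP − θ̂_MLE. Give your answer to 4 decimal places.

Posterior is Beta(23, 17); MAP = (23−1)/(40−2) = 22/38 ≈ 0.57895.
MLE ignores the prior: θ̂_MLE = k/n = 14/21 ≈ 0.66667.
Difference = 22/38 − 14/21 = -5/57 ≈ -0.0877.

MAP − MLE = -0.0877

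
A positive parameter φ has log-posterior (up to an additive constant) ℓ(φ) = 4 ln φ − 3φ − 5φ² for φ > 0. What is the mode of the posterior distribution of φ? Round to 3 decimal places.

φ̂_MAP = 0.500

ℓ'(φ) = 4/φ − 3 − 10φ. Setting this to zero and multiplying by φ: 10φ² + 3φ − 4 = 0.
φ = (−3 + √(3² + 4·10·4)) / (2·10) = (−3 + √169) / 20 = (−3 + 13)/20 = 1/2.
ℓ''(φ) = −4/φ² − 10 < 0, confirming a maximum.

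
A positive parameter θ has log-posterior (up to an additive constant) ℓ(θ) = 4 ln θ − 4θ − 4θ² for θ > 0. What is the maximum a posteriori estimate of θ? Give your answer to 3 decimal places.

ℓ'(θ) = 4/θ − 4 − 8θ. Setting this to zero and multiplying by θ: 8θ² + 4θ − 4 = 0.
θ = (−4 + √(4² + 4·8·4)) / (2·8) = (−4 + √144) / 16 = (−4 + 12)/16 = 1/2.
ℓ''(θ) = −4/θ² − 8 < 0, confirming a maximum.

θ̂_MAP = 0.500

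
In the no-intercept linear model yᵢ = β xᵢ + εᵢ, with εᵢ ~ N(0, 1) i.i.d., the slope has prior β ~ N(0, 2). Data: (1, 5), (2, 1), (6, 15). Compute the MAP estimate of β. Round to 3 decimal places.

log p(β | y) = −Σ(yᵢ − βxᵢ)²/(2·1) − β²/(2·2) + const.
Setting the derivative to zero: Σxᵢ(yᵢ − βxᵢ)/1 − β/2 = 0, so β = Σxᵢyᵢ / (Σxᵢ² + σ²/τ²).
Σxᵢyᵢ = 1·5 + 2·1 + 6·15 = 97; Σxᵢ² = 41; σ²/τ² = 0.5.
β̂_MAP = 97 / (41 + 0.5) = 97/41.5 ≈ 2.337.

β̂_MAP = 2.337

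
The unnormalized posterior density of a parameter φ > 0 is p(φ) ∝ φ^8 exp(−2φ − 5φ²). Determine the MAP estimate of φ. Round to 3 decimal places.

ℓ'(φ) = 8/φ − 2 − 10φ. Setting this to zero and multiplying by φ: 10φ² + 2φ − 8 = 0.
φ = (−2 + √(2² + 4·10·8)) / (2·10) = (−2 + √324) / 20 = (−2 + 18)/20 = 4/5.
ℓ''(φ) = −8/φ² − 10 < 0, confirming a maximum.

φ̂_MAP = 0.800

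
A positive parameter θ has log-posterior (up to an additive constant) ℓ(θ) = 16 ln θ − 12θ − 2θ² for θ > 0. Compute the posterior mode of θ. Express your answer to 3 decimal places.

ℓ'(θ) = 16/θ − 12 − 4θ. Setting this to zero and multiplying by θ: 4θ² + 12θ − 16 = 0.
θ = (−12 + √(12² + 4·4·16)) / (2·4) = (−12 + √400) / 8 = (−12 + 20)/8 = 1.
ℓ''(θ) = −16/θ² − 4 < 0, confirming a maximum.

θ̂_MAP = 1.000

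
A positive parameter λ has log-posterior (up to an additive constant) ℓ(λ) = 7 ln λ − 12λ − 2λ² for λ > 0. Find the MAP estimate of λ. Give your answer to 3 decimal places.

λ̂_MAP = 0.500

ℓ'(λ) = 7/λ − 12 − 4λ. Setting this to zero and multiplying by λ: 4λ² + 12λ − 7 = 0.
λ = (−12 + √(12² + 4·4·7)) / (2·4) = (−12 + √256) / 8 = (−12 + 16)/8 = 1/2.
ℓ''(λ) = −7/λ² − 4 < 0, confirming a maximum.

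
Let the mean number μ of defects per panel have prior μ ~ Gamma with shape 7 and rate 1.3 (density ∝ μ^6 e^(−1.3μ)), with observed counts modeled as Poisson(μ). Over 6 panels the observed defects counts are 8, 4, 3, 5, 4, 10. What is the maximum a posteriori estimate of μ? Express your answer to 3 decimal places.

Σxᵢ = 8+4+3+5+4+10 = 34, with n = 6.
Posterior ∝ μ^6e^(−1.3μ) · μ^34e^(−6μ) = μ^40e^(−7.3μ), i.e. Gamma(shape=41, rate=7.3).
The mode of a Gamma(a, b) with a ≥ 1 (shape–rate) is (a−1)/b = 40/7.3 ≈ 5.479.

μ̂_MAP = 5.479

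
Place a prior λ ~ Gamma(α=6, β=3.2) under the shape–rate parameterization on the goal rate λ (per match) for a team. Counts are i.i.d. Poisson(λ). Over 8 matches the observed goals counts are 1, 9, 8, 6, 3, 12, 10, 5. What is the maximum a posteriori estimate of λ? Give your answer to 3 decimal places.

Σxᵢ = 1+9+8+6+3+12+10+5 = 54, with n = 8.
Posterior ∝ λ^5e^(−3.2λ) · λ^54e^(−8λ) = λ^59e^(−11.2λ), i.e. Gamma(shape=60, rate=11.2).
The mode of a Gamma(a, b) with a ≥ 1 (shape–rate) is (a−1)/b = 59/11.2 ≈ 5.268.

λ̂_MAP = 5.268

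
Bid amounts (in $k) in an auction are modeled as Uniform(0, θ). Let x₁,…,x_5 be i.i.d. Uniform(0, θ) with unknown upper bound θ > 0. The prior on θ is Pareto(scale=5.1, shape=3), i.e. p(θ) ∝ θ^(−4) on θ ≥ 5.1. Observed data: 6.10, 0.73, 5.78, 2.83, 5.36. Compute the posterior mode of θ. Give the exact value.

θ̂_MAP = 6.10

The Uniform(0, θ) likelihood is θ^(−n) for θ ≥ max(xᵢ), zero otherwise. Here max(xᵢ) = 6.10.
Posterior ∝ θ^(−4) · θ^(−5) = θ^(−9) on θ ≥ max(5.1, 6.10) = 6.10.
This density is strictly decreasing in θ, so the posterior mode lies at the lower boundary of the support.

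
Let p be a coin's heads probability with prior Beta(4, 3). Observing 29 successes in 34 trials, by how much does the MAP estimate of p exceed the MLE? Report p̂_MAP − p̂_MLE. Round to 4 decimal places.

MAP − MLE = -0.0324

Posterior is Beta(33, 8); MAP = (33−1)/(41−2) = 32/39 ≈ 0.82051.
MLE ignores the prior: p̂_MLE = k/n = 29/34 ≈ 0.85294.
Difference = 32/39 − 29/34 = -43/1326 ≈ -0.0324.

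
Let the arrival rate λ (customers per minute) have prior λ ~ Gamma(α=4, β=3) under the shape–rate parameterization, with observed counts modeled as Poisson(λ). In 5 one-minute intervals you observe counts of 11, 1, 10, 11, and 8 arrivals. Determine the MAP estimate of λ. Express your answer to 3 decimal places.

Σxᵢ = 11+1+10+11+8 = 41, with n = 5.
Posterior ∝ λ^3e^(−3λ) · λ^41e^(−5λ) = λ^44e^(−8λ), i.e. Gamma(shape=45, rate=8).
The mode of a Gamma(a, b) with a ≥ 1 (shape–rate) is (a−1)/b = 44/8 ≈ 5.500.

λ̂_MAP = 5.500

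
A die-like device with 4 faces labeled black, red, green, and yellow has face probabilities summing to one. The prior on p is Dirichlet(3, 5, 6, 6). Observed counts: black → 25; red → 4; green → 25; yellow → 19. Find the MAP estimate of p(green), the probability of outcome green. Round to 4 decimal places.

MAP estimate of p(green) = 0.3371

The posterior is Dirichlet(αᵢ + nᵢ) = Dirichlet(28, 9, 31, 25).
For a Dirichlet(a₁,…,a_K) with all aᵢ > 1, the mode has j-th component (aⱼ − 1)/(Σaᵢ − K).
Here Σaᵢ = 93 and K = 4, so p(green) = (31 − 1)/(93 − 4) = 30/89 ≈ 0.3371.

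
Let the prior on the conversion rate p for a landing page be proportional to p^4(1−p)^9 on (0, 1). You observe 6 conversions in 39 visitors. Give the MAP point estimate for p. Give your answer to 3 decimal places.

p̂_MAP = 0.192

The prior density ∝ p^4(1−p)^9 is the kernel of Beta(5, 10).
Data: 6 successes in 39 trials. The binomial likelihood contributes p^6(1−p)^33, so the posterior is Beta(5+6, 10+33) = Beta(11, 43).
For Beta(a, b) with a, b > 1 the mode is (a−1)/(a+b−2) = 10/52 ≈ 0.192.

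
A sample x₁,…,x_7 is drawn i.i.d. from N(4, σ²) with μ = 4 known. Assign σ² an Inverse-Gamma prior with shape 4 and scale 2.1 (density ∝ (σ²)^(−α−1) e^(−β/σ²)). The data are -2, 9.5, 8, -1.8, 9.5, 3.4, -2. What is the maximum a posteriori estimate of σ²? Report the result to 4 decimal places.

Sum of squared deviations about the known mean: SS = (-2−4)² + (9.5−4)² + (8−4)² + (-1.8−4)² + (9.5−4)² + (3.4−4)² + (-2−4)² = 182.5.
The Normal likelihood contributes (σ²)^(−n/2) exp(−SS/(2σ²)), so the posterior is Inverse-Gamma(α + n/2, β + SS/2) = Inverse-Gamma(7.5, 93.35).
The mode of Inverse-Gamma(a, b) is b/(a+1) = 93.35/8.5 ≈ 10.9824.

σ̂²_MAP = 10.9824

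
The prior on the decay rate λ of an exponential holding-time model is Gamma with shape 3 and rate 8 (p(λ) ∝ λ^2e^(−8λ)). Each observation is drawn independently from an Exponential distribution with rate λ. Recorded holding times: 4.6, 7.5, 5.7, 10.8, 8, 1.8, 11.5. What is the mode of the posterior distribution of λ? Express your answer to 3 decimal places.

The Exponential(rate=λ) likelihood is ∝ λ^n e^(−λΣtᵢ). Here n = 7 and Σtᵢ = 4.6 + 7.5 + 5.7 + 10.8 + 8 + 1.8 + 11.5 = 49.9.
Posterior ∝ λ^2e^(−8λ) · λ^7e^(−49.9λ) = λ^9e^(−57.9λ), i.e. Gamma(10, 57.9).
Mode = (a−1)/b = 9/57.9 ≈ 0.155.

λ̂_MAP = 0.155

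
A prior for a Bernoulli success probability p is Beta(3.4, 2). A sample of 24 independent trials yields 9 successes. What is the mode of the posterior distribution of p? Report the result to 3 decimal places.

Prior: Beta(3.4, 2).
Data: 9 successes in 24 trials. The binomial likelihood contributes p^9(1−p)^15, so the posterior is Beta(3.4+9, 2+15) = Beta(12.4, 17).
For Beta(a, b) with a, b > 1 the mode is (a−1)/(a+b−2) = 11.4/27.4 ≈ 0.416.

p̂_MAP = 0.416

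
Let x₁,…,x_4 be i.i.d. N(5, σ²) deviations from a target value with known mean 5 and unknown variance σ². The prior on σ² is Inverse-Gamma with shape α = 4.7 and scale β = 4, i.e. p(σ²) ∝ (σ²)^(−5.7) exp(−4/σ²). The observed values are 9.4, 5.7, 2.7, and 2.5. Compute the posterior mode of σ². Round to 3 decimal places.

σ̂²_MAP = 2.558

Sum of squared deviations about the known mean: SS = (9.4−5)² + (5.7−5)² + (2.7−5)² + (2.5−5)² = 31.39.
The Normal likelihood contributes (σ²)^(−n/2) exp(−SS/(2σ²)), so the posterior is Inverse-Gamma(α + n/2, β + SS/2) = Inverse-Gamma(6.7, 19.695).
The mode of Inverse-Gamma(a, b) is b/(a+1) = 19.695/7.7 ≈ 2.558.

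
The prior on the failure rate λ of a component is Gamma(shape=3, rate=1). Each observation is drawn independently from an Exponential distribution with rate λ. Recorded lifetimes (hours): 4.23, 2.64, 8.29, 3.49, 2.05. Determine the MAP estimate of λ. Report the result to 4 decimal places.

The Exponential(rate=λ) likelihood is ∝ λ^n e^(−λΣtᵢ). Here n = 5 and Σtᵢ = 4.23 + 2.64 + 8.29 + 3.49 + 2.05 = 20.70.
Posterior ∝ λ^2e^(−1λ) · λ^5e^(−20.70λ) = λ^7e^(−21.70λ), i.e. Gamma(8, 21.70).
Mode = (a−1)/b = 7/21.70 ≈ 0.3226.

λ̂_MAP = 0.3226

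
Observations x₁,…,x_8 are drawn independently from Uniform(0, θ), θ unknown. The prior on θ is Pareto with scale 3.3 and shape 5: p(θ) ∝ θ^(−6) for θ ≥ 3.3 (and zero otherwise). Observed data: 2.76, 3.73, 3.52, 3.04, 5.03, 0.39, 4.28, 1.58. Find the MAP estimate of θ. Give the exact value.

θ̂_MAP = 5.03

The Uniform(0, θ) likelihood is θ^(−n) for θ ≥ max(xᵢ), zero otherwise. Here max(xᵢ) = 5.03.
Posterior ∝ θ^(−6) · θ^(−8) = θ^(−14) on θ ≥ max(3.3, 5.03) = 5.03.
This density is strictly decreasing in θ, so the posterior mode lies at the lower boundary of the support.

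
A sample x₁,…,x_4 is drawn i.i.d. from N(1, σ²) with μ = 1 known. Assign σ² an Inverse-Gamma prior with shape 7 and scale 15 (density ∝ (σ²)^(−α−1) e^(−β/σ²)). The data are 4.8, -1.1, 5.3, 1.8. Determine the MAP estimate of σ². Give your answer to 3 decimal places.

σ̂²_MAP = 3.399

Sum of squared deviations about the known mean: SS = (4.8−1)² + (-1.1−1)² + (5.3−1)² + (1.8−1)² = 37.98.
The Normal likelihood contributes (σ²)^(−n/2) exp(−SS/(2σ²)), so the posterior is Inverse-Gamma(α + n/2, β + SS/2) = Inverse-Gamma(9, 33.99).
The mode of Inverse-Gamma(a, b) is b/(a+1) = 33.99/10 ≈ 3.399.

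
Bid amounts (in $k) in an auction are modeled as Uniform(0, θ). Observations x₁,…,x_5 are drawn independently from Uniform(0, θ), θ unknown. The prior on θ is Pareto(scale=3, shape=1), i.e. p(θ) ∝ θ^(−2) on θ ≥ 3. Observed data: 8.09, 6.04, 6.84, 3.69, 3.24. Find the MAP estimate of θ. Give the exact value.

θ̂_MAP = 8.09

The Uniform(0, θ) likelihood is θ^(−n) for θ ≥ max(xᵢ), zero otherwise. Here max(xᵢ) = 8.09.
Posterior ∝ θ^(−2) · θ^(−5) = θ^(−7) on θ ≥ max(3, 8.09) = 8.09.
This density is strictly decreasing in θ, so the posterior mode lies at the lower boundary of the support.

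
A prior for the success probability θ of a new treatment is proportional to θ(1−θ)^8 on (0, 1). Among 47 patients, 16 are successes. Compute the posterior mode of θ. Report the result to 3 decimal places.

θ̂_MAP = 0.304

The prior density ∝ θ(1−θ)^8 is the kernel of Beta(2, 9).
Data: 16 successes in 47 trials. The binomial likelihood contributes θ^16(1−θ)^31, so the posterior is Beta(2+16, 9+31) = Beta(18, 40).
For Beta(a, b) with a, b > 1 the mode is (a−1)/(a+b−2) = 17/56 ≈ 0.304.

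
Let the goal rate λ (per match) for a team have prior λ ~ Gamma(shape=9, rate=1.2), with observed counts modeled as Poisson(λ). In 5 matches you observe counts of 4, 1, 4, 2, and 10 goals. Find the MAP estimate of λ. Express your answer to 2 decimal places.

λ̂_MAP = 4.68

Σxᵢ = 4+1+4+2+10 = 21, with n = 5.
Posterior ∝ λ^8e^(−1.2λ) · λ^21e^(−5λ) = λ^29e^(−6.2λ), i.e. Gamma(shape=30, rate=6.2).
The mode of a Gamma(a, b) with a ≥ 1 (shape–rate) is (a−1)/b = 29/6.2 ≈ 4.68.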